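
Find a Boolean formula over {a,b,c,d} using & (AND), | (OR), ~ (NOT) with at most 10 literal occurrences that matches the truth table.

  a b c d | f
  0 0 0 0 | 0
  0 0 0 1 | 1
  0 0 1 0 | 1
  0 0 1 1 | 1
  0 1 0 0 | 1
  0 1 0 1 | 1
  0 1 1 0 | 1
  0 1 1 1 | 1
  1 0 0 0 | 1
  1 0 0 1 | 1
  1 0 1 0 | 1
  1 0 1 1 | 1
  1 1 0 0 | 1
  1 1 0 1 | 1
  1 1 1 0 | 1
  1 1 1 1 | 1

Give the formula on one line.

((d | ((~c & a) & (c | ~d))) | (b | (c & ~b)))

  ~c = 1100110011001100
  (~c & a) = 0000000011001100
  ~d = 1010101010101010
  (c | ~d) = 1011101110111011
  ((~c & a) & (c | ~d)) = 0000000010001000
  (d | ((~c & a) & (c | ~d))) = 0101010111011101
  ~b = 1111000011110000
  (c & ~b) = 0011000000110000
  (b | (c & ~b)) = 0011111100111111
  ((d | ((~c & a) & (c | ~d))) | (b | (c & ~b))) = 0111111111111111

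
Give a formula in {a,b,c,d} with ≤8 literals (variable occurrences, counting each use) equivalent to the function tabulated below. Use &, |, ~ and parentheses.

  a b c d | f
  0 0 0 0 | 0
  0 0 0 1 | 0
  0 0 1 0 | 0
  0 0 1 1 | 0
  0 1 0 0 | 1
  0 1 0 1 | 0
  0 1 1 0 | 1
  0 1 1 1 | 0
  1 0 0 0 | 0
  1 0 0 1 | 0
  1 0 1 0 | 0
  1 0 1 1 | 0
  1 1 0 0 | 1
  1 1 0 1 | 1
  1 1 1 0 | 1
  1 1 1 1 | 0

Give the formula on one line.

((b & (a & ((d | ~b) & ~c))) | (~d & b))

  ~b = 1111000011110000
  (d | ~b) = 1111010111110101
  ~c = 1100110011001100
  ((d | ~b) & ~c) = 1100010011000100
  (a & ((d | ~b) & ~c)) = 0000000011000100
  (b & (a & ((d | ~b) & ~c))) = 0000000000000100
  ~d = 1010101010101010
  (~d & b) = 0000101000001010
  ((b & (a & ((d | ~b) & ~c))) | (~d & b)) = 0000101000001110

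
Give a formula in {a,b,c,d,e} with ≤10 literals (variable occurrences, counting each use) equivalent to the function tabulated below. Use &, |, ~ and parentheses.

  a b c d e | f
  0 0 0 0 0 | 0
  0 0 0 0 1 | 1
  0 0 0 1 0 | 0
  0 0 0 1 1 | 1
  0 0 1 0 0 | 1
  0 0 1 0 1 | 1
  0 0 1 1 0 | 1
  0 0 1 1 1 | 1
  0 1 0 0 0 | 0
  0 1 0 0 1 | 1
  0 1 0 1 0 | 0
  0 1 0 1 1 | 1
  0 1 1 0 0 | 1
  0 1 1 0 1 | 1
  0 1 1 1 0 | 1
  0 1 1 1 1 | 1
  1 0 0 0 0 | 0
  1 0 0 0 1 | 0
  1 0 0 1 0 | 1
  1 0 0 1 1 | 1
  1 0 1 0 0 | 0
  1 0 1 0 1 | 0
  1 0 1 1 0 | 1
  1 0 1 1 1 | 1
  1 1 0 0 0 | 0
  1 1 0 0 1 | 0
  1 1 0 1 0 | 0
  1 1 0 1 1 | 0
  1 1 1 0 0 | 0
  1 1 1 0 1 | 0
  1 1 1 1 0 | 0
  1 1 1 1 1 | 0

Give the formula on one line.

  (c | e) = 01011111010111110101111101011111
  ~a = 11111111111111110000000000000000
  ((c | e) & ~a) = 01011111010111110000000000000000
  ~b = 11111111000000001111111100000000
  (~b & d) = 00110011000000000011001100000000
  ~d = 11001100110011001100110011001100
  (a | ~d) = 11001100110011001111111111111111
  (e | (a | ~d)) = 11011101110111011111111111111111
  ((~b & d) & (e | (a | ~d))) = 00010001000000000011001100000000
  (((c | e) & ~a) | ((~b & d) & (e | (a | ~d)))) = 01011111010111110011001100000000

(((c | e) & ~a) | ((~b & d) & (e | (a | ~d))))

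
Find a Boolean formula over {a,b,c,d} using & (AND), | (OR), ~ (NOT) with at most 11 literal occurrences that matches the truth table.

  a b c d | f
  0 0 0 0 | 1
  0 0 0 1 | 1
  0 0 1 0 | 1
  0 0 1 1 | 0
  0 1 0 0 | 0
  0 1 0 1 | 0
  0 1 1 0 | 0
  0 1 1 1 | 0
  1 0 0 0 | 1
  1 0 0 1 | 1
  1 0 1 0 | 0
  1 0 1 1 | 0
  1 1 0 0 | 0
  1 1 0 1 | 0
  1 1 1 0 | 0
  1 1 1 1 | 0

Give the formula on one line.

  ~b = 1111000011110000
  ~d = 1010101010101010
  ~a = 1111111100000000
  (~d & ~a) = 1010101000000000
  (~d | ~a) = 1111111110101010
  ((~d | ~a) & a) = 0000000010101010
  (~b | ((~d | ~a) & a)) = 1111000011111010
  ((~d & ~a) & (~b | ((~d | ~a) & a))) = 1010000000000000
  ~c = 1100110011001100
  (((~d & ~a) & (~b | ((~d | ~a) & a))) | ~c) = 1110110011001100
  (~b & (((~d & ~a) & (~b | ((~d | ~a) & a))) | ~c)) = 1110000011000000

(~b & (((~d & ~a) & (~b | ((~d | ~a) & a))) | ~c))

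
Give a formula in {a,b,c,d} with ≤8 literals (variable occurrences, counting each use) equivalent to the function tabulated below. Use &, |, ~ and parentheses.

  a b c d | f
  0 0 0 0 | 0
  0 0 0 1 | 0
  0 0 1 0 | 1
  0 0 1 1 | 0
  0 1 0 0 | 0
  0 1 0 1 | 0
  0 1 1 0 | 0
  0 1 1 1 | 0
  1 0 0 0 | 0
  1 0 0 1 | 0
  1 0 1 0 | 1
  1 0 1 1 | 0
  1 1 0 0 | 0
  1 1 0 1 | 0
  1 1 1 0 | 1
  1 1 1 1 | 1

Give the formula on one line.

  ~b = 1111000011110000
  (~b | a) = 1111000011111111
  (c & (~b | a)) = 0011000000110011
  ~d = 1010101010101010
  (b | ~d) = 1010111110101111
  ((c & (~b | a)) & (b | ~d)) = 0010000000100011

((c & (~b | a)) & (b | ~d))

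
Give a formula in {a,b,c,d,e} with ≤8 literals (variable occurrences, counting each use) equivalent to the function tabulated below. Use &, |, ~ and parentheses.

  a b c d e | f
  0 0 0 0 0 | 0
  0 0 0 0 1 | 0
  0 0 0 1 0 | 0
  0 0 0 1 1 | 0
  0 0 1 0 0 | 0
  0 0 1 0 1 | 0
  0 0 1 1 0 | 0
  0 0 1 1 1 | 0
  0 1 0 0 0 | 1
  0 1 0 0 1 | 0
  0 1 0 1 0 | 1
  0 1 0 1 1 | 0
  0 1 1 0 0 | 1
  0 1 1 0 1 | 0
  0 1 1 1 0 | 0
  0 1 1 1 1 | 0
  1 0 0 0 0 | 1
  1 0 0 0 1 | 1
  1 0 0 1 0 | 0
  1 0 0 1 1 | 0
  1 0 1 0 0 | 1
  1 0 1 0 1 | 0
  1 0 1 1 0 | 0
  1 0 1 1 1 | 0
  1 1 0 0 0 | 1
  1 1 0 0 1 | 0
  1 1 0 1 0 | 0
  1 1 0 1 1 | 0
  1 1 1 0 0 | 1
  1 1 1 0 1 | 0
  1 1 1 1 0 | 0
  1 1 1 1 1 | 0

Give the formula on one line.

  ~c = 11110000111100001111000011110000
  ~a = 11111111111111110000000000000000
  (~c & ~a) = 11110000111100000000000000000000
  ~d = 11001100110011001100110011001100
  ((~c & ~a) | ~d) = 11111100111111001100110011001100
  (a | b) = 00000000111111111111111111111111
  ~e = 10101010101010101010101010101010
  ~b = 11111111000000001111111100000000
  (~b & ~c) = 11110000000000001111000000000000
  (~e | (~b & ~c)) = 11111010101010101111101010101010
  ((a | b) & (~e | (~b & ~c))) = 00000000101010101111101010101010
  (((~c & ~a) | ~d) & ((a | b) & (~e | (~b & ~c)))) = 00000000101010001100100010001000

(((~c & ~a) | ~d) & ((a | b) & (~e | (~b & ~c))))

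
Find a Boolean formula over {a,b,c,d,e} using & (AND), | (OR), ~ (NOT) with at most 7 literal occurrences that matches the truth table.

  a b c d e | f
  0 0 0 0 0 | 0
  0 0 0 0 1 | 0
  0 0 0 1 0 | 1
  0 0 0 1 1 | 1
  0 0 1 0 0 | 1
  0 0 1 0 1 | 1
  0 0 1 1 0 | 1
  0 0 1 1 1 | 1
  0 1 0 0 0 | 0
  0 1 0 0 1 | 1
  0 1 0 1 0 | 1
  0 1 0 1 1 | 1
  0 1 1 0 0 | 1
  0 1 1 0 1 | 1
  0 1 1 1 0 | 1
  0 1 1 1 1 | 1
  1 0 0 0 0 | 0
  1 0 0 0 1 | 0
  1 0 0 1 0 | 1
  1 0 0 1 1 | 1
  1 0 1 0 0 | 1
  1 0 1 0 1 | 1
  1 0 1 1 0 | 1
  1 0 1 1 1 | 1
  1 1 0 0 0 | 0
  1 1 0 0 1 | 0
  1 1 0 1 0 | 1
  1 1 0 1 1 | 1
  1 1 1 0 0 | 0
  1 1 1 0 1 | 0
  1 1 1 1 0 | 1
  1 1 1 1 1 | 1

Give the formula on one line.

  ~a = 11111111111111110000000000000000
  ~b = 11111111000000001111111100000000
  (~a | ~b) = 11111111111111111111111100000000
  ((~a | ~b) & c) = 00001111000011110000111100000000
  (((~a | ~b) & c) | d) = 00111111001111110011111100110011
  (e & ~a) = 01010101010101010000000000000000
  ((e & ~a) & b) = 00000000010101010000000000000000
  ((((~a | ~b) & c) | d) | ((e & ~a) & b)) = 00111111011111110011111100110011

((((~a | ~b) & c) | d) | ((e & ~a) & b))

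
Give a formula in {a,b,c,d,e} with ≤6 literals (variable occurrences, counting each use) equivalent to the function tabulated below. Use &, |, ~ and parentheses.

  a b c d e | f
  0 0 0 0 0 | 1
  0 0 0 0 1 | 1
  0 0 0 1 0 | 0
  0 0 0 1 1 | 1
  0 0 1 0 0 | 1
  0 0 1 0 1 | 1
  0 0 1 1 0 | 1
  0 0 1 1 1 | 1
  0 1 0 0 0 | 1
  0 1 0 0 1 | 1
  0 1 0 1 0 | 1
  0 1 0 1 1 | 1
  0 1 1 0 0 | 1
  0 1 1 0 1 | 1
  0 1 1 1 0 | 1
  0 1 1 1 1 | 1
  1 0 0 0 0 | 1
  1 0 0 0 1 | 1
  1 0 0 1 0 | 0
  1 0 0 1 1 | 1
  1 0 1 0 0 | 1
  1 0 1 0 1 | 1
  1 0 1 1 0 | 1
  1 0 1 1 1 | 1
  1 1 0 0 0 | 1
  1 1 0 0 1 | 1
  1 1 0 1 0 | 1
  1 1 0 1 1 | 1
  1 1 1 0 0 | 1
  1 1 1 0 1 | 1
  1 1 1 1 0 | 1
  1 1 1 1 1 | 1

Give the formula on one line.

(((b | e) | c) | ~d)

  (b | e) = 01010101111111110101010111111111
  ((b | e) | c) = 01011111111111110101111111111111
  ~d = 11001100110011001100110011001100
  (((b | e) | c) | ~d) = 11011111111111111101111111111111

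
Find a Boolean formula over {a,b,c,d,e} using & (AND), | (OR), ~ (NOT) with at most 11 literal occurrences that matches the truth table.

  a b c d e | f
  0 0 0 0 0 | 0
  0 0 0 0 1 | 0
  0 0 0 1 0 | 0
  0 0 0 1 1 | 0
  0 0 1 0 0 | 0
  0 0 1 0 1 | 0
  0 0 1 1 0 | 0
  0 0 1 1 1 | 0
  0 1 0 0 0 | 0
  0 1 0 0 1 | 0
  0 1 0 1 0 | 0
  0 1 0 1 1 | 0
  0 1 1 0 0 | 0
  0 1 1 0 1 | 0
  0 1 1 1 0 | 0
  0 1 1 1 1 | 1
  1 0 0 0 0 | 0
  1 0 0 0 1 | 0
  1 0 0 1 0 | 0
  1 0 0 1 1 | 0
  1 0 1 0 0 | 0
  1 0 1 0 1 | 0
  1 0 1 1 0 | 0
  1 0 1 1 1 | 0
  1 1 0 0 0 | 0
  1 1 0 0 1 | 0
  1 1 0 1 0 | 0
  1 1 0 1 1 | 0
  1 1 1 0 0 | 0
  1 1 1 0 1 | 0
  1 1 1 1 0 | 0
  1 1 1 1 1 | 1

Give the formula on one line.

(e & (((~e | (d & c)) & (c | b)) & (~e | b)))

  ~e = 10101010101010101010101010101010
  (d & c) = 00000011000000110000001100000011
  (~e | (d & c)) = 10101011101010111010101110101011
  (c | b) = 00001111111111110000111111111111
  ((~e | (d & c)) & (c | b)) = 00001011101010110000101110101011
  (~e | b) = 10101010111111111010101011111111
  (((~e | (d & c)) & (c | b)) & (~e | b)) = 00001010101010110000101010101011
  (e & (((~e | (d & c)) & (c | b)) & (~e | b))) = 00000000000000010000000000000001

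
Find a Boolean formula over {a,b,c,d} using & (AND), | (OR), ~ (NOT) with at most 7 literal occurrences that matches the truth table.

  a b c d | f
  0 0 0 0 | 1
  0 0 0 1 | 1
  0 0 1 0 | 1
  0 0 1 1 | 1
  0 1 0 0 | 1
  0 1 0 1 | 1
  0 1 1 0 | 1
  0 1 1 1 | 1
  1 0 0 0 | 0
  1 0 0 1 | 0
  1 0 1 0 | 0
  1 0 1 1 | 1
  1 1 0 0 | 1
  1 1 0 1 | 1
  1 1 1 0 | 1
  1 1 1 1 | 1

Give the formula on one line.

((d & c) | (~a | b))

  (d & c) = 0001000100010001
  ~a = 1111111100000000
  (~a | b) = 1111111100001111
  ((d & c) | (~a | b)) = 1111111100011111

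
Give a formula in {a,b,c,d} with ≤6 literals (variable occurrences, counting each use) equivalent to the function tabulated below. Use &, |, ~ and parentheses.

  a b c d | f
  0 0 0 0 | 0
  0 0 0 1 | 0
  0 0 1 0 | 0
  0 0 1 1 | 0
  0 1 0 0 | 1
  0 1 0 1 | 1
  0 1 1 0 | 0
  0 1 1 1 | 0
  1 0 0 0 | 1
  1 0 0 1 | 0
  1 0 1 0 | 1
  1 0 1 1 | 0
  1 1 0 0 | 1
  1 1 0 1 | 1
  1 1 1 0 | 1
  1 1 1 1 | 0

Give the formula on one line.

  ~c = 1100110011001100
  (b & ~c) = 0000110000001100
  ~d = 1010101010101010
  (~d & a) = 0000000010101010
  ((b & ~c) | (~d & a)) = 0000110010101110

((b & ~c) | (~d & a))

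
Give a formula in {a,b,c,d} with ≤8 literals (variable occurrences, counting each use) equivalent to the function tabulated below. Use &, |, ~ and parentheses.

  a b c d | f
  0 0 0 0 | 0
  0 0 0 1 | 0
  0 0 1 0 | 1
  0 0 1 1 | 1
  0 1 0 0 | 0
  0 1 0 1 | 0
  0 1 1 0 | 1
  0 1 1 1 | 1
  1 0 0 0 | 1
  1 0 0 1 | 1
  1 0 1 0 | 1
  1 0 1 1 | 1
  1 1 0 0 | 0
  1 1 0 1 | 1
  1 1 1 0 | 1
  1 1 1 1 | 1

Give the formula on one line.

  (d & a) = 0000000001010101
  ~d = 1010101010101010
  ((d & a) | ~d) = 1010101011111111
  (((d & a) | ~d) & d) = 0000000001010101
  ~b = 1111000011110000
  (a & ~b) = 0000000011110000
  (c | (a & ~b)) = 0011001111110011
  ((((d & a) | ~d) & d) | (c | (a & ~b))) = 0011001111110111

((((d & a) | ~d) & d) | (c | (a & ~b)))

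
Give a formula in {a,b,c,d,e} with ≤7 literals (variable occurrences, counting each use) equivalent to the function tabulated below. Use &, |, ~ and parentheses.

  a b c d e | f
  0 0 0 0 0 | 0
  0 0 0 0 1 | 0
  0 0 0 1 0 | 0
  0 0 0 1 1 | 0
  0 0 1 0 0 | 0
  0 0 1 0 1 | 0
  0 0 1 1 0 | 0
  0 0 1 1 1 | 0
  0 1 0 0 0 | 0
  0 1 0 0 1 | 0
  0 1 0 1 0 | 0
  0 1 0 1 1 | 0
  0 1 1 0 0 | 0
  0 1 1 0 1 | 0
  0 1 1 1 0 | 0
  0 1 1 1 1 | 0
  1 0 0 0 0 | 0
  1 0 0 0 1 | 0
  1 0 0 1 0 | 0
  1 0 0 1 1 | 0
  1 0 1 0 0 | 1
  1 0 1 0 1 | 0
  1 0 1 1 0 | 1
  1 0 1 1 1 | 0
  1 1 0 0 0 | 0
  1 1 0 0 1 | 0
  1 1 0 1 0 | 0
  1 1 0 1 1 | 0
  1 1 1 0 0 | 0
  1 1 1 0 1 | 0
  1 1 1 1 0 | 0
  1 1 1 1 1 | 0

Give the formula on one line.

(~b & ((c & a) & ~e))

  ~b = 11111111000000001111111100000000
  (c & a) = 00000000000000000000111100001111
  ~e = 10101010101010101010101010101010
  ((c & a) & ~e) = 00000000000000000000101000001010
  (~b & ((c & a) & ~e)) = 00000000000000000000101000000000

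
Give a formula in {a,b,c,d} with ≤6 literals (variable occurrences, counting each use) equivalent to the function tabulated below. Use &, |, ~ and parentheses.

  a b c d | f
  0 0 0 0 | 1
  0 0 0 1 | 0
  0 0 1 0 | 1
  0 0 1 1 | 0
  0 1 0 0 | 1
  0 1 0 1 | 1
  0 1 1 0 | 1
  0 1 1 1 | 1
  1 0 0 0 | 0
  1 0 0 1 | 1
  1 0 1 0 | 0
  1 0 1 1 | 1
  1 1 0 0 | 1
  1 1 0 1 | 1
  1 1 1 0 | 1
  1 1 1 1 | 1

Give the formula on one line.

((b | (a | ~d)) & (d | (b | ~a)))

  ~d = 1010101010101010
  (a | ~d) = 1010101011111111
  (b | (a | ~d)) = 1010111111111111
  ~a = 1111111100000000
  (b | ~a) = 1111111100001111
  (d | (b | ~a)) = 1111111101011111
  ((b | (a | ~d)) & (d | (b | ~a))) = 1010111101011111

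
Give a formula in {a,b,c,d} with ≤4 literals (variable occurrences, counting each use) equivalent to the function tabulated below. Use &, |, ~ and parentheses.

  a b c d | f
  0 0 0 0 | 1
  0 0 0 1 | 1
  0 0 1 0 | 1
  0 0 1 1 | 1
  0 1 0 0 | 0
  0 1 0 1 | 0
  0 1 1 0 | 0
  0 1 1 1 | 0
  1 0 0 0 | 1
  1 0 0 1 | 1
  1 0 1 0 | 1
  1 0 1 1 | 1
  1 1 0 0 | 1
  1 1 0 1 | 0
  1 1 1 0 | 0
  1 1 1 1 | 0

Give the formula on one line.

(((~c & a) & ~d) | ~b)

  ~c = 1100110011001100
  (~c & a) = 0000000011001100
  ~d = 1010101010101010
  ((~c & a) & ~d) = 0000000010001000
  ~b = 1111000011110000
  (((~c & a) & ~d) | ~b) = 1111000011111000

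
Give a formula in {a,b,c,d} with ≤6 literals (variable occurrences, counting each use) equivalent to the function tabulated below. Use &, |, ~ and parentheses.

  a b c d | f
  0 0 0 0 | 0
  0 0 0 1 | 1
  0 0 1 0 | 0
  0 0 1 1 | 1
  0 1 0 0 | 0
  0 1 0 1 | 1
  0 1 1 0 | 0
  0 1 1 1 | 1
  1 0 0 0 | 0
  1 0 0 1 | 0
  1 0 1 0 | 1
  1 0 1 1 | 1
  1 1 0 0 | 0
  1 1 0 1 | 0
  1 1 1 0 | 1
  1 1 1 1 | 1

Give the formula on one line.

((c | (d & ~a)) & (a | d))

  ~a = 1111111100000000
  (d & ~a) = 0101010100000000
  (c | (d & ~a)) = 0111011100110011
  (a | d) = 0101010111111111
  ((c | (d & ~a)) & (a | d)) = 0101010100110011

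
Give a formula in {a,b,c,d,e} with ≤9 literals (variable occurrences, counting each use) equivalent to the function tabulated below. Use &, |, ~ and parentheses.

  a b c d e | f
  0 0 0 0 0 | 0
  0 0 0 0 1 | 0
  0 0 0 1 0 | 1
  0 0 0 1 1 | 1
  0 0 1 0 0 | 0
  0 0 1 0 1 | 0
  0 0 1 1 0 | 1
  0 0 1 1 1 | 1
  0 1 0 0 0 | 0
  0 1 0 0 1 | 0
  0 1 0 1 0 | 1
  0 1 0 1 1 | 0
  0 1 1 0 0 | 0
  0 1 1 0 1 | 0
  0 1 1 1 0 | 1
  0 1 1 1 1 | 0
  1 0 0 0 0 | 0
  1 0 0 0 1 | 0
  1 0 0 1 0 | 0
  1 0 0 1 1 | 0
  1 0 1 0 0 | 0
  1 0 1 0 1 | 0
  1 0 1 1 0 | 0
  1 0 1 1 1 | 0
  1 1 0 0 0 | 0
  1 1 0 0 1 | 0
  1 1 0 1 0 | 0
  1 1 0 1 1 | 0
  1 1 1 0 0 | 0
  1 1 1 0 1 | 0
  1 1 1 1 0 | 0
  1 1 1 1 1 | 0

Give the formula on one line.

  ~e = 10101010101010101010101010101010
  ~a = 11111111111111110000000000000000
  (d & b) = 00000000001100110000000000110011
  ~c = 11110000111100001111000011110000
  ((d & b) & ~c) = 00000000001100000000000000110000
  (~a | ((d & b) & ~c)) = 11111111111111110000000000110000
  (a & (~a | ((d & b) & ~c))) = 00000000000000000000000000110000
  ~b = 11111111000000001111111100000000
  ((a & (~a | ((d & b) & ~c))) | ~b) = 11111111000000001111111100110000
  (~e | ((a & (~a | ((d & b) & ~c))) | ~b)) = 11111111101010101111111110111010
  ((~e | ((a & (~a | ((d & b) & ~c))) | ~b)) & ~a) = 11111111101010100000000000000000
  (((~e | ((a & (~a | ((d & b) & ~c))) | ~b)) & ~a) & d) = 00110011001000100000000000000000

(((~e | ((a & (~a | ((d & b) & ~c))) | ~b)) & ~a) & d)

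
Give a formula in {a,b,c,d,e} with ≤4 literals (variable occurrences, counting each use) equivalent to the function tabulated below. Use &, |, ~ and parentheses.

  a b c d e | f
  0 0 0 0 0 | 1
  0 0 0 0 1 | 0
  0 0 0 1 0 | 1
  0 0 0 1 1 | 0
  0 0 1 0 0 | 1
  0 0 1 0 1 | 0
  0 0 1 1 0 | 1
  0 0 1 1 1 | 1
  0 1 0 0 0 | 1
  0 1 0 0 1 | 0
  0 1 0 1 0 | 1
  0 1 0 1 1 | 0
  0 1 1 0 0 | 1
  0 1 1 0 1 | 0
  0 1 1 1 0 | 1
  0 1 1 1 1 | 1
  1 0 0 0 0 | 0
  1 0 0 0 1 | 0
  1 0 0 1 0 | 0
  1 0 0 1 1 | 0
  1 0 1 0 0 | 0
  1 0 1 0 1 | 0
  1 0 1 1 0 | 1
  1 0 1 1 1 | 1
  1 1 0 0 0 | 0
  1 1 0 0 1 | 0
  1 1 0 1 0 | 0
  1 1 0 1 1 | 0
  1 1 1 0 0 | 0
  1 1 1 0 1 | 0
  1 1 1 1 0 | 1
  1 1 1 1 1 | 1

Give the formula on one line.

((c & d) | (~e & ~a))

  (c & d) = 00000011000000110000001100000011
  ~e = 10101010101010101010101010101010
  ~a = 11111111111111110000000000000000
  (~e & ~a) = 10101010101010100000000000000000
  ((c & d) | (~e & ~a)) = 10101011101010110000001100000011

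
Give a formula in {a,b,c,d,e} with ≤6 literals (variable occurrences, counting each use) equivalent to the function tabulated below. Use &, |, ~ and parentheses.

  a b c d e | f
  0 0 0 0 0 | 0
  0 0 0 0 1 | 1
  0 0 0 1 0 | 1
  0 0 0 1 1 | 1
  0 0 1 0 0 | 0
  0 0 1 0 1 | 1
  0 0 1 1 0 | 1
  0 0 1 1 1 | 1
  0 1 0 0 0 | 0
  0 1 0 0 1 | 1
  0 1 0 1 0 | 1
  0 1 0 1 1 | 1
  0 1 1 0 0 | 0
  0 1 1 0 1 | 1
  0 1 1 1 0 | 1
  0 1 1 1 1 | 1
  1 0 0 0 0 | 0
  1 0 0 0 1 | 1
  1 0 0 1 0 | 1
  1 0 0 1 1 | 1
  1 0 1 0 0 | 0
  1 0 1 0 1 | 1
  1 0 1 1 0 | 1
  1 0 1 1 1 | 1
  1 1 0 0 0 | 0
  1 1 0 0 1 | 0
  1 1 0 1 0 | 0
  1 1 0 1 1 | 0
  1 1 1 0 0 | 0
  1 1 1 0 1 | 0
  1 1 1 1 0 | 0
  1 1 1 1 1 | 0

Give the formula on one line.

  (e | d) = 01110111011101110111011101110111
  ~b = 11111111000000001111111100000000
  ~a = 11111111111111110000000000000000
  (~b | ~a) = 11111111111111111111111100000000
  ((e | d) & (~b | ~a)) = 01110111011101110111011100000000

((e | d) & (~b | ~a))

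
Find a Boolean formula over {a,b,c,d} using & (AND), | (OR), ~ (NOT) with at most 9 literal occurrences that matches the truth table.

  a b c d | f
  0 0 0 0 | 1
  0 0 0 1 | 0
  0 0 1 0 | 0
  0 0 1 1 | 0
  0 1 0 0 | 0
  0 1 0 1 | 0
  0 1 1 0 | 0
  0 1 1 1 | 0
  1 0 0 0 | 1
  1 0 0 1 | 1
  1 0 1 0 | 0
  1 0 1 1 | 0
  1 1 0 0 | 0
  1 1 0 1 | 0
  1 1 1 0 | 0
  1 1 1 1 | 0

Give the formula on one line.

(~b & ((((b | ~d) & ~c) | a) & ~c))

  ~b = 1111000011110000
  ~d = 1010101010101010
  (b | ~d) = 1010111110101111
  ~c = 1100110011001100
  ((b | ~d) & ~c) = 1000110010001100
  (((b | ~d) & ~c) | a) = 1000110011111111
  ((((b | ~d) & ~c) | a) & ~c) = 1000110011001100
  (~b & ((((b | ~d) & ~c) | a) & ~c)) = 1000000011000000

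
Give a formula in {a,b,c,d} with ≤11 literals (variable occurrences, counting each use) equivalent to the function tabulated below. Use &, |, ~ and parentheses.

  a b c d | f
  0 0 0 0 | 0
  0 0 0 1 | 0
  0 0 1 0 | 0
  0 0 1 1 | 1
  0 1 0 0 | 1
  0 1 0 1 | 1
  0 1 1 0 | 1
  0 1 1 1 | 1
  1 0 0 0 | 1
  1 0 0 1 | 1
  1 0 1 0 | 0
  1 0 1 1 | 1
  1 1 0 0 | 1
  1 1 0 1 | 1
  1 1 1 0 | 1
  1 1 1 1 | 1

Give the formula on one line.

(((d & c) | b) | (((a | (~d | b)) & d) | (a & ~c)))

  (d & c) = 0001000100010001
  ((d & c) | b) = 0001111100011111
  ~d = 1010101010101010
  (~d | b) = 1010111110101111
  (a | (~d | b)) = 1010111111111111
  ((a | (~d | b)) & d) = 0000010101010101
  ~c = 1100110011001100
  (a & ~c) = 0000000011001100
  (((a | (~d | b)) & d) | (a & ~c)) = 0000010111011101
  (((d & c) | b) | (((a | (~d | b)) & d) | (a & ~c))) = 0001111111011111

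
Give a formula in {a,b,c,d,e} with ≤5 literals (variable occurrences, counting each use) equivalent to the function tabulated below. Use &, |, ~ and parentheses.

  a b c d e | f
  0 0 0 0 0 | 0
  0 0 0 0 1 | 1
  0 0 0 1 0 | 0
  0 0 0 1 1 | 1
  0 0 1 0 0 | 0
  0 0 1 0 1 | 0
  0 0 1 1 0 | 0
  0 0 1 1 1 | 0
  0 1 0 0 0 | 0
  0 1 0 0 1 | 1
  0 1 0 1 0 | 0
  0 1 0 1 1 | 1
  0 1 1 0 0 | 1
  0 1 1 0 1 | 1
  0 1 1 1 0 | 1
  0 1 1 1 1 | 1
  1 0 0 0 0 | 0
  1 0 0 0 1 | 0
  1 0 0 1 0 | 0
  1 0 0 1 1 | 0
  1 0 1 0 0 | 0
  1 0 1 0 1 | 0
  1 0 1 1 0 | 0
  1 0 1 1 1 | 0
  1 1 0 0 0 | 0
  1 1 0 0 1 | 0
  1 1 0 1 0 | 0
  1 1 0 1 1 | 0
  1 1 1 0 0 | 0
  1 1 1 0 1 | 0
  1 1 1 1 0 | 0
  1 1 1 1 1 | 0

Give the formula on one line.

  ~a = 11111111111111110000000000000000
  ~c = 11110000111100001111000011110000
  (b | ~c) = 11110000111111111111000011111111
  (e | c) = 01011111010111110101111101011111
  ((b | ~c) & (e | c)) = 01010000010111110101000001011111
  (~a & ((b | ~c) & (e | c))) = 01010000010111110000000000000000

(~a & ((b | ~c) & (e | c)))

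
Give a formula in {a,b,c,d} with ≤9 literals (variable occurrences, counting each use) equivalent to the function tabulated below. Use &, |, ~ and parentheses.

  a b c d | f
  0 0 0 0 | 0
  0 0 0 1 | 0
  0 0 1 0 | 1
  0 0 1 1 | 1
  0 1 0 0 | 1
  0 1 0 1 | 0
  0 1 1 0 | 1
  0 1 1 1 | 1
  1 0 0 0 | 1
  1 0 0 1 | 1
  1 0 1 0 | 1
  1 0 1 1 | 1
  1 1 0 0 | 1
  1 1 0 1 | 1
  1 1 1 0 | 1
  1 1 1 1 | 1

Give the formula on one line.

  (a | b) = 0000111111111111
  (c | a) = 0011001111111111
  ~d = 1010101010101010
  ((c | a) | ~d) = 1011101111111111
  ((a | b) & ((c | a) | ~d)) = 0000101111111111
  ~a = 1111111100000000
  ~b = 1111000011110000
  (d | ~b) = 1111010111110101
  (~a & (d | ~b)) = 1111010100000000
  ((~a & (d | ~b)) & c) = 0011000100000000
  (((a | b) & ((c | a) | ~d)) | ((~a & (d | ~b)) & c)) = 0011101111111111

(((a | b) & ((c | a) | ~d)) | ((~a & (d | ~b)) & c))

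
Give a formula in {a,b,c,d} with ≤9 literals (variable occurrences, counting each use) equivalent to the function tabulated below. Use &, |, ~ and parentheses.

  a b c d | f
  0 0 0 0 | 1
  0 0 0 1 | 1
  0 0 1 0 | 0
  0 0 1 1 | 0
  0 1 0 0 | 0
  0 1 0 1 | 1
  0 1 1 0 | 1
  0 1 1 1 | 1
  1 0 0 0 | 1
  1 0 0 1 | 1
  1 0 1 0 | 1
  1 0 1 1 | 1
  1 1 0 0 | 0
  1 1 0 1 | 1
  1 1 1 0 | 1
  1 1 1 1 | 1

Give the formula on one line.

  ~c = 1100110011001100
  (b & c) = 0000001100000011
  (b & d) = 0000010100000101
  ((b & d) | a) = 0000010111111111
  ((b & c) | ((b & d) | a)) = 0000011111111111
  (~c | ((b & c) | ((b & d) | a))) = 1100111111111111
  (c | d) = 0111011101110111
  ~b = 1111000011110000
  ((c | d) | ~b) = 1111011111110111
  ((~c | ((b & c) | ((b & d) | a))) & ((c | d) | ~b)) = 1100011111110111

((~c | ((b & c) | ((b & d) | a))) & ((c | d) | ~b))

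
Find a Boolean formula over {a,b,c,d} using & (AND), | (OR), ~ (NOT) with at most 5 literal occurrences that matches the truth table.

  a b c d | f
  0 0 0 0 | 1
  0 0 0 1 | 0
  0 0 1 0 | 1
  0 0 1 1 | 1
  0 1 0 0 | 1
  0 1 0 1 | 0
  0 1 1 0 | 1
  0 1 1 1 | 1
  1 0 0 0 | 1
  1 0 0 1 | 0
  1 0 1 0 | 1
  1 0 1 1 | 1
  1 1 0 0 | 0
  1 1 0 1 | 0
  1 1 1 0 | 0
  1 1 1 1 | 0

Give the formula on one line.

((~a | ~b) & ((~d & ~c) | c))

  ~a = 1111111100000000
  ~b = 1111000011110000
  (~a | ~b) = 1111111111110000
  ~d = 1010101010101010
  ~c = 1100110011001100
  (~d & ~c) = 1000100010001000
  ((~d & ~c) | c) = 1011101110111011
  ((~a | ~b) & ((~d & ~c) | c)) = 1011101110110000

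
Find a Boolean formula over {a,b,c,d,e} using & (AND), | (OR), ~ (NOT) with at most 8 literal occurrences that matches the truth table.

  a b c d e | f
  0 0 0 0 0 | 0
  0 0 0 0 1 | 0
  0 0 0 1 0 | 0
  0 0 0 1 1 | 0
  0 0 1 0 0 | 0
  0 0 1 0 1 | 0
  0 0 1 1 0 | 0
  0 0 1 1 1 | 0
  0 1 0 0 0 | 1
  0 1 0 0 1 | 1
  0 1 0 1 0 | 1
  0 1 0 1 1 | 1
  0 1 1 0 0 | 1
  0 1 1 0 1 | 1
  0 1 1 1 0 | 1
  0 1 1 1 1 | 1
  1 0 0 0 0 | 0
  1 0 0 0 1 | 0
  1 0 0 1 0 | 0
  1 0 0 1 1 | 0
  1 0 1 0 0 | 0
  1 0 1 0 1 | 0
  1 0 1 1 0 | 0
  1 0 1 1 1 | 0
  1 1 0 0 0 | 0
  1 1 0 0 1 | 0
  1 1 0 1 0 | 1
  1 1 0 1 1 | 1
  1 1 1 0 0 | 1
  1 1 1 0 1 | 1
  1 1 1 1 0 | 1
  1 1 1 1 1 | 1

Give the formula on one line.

  (d & c) = 00000011000000110000001100000011
  ~a = 11111111111111110000000000000000
  ((d & c) | ~a) = 11111111111111110000001100000011
  ~b = 11111111000000001111111100000000
  (c | ~b) = 11111111000011111111111100001111
  (d | (c | ~b)) = 11111111001111111111111100111111
  (((d & c) | ~a) | (d | (c | ~b))) = 11111111111111111111111100111111
  ((((d & c) | ~a) | (d | (c | ~b))) & b) = 00000000111111110000000000111111

((((d & c) | ~a) | (d | (c | ~b))) & b)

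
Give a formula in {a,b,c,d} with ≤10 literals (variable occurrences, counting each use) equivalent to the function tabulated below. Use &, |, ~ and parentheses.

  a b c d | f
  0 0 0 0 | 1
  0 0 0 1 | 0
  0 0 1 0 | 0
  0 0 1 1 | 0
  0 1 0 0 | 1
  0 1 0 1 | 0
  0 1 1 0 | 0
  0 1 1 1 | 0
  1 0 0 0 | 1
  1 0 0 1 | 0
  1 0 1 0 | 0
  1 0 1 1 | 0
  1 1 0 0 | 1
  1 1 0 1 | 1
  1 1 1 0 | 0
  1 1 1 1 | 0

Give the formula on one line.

((~d & ~c) | ((b & ~c) & ((a & b) & ((c | d) | ~b))))

  ~d = 1010101010101010
  ~c = 1100110011001100
  (~d & ~c) = 1000100010001000
  (b & ~c) = 0000110000001100
  (a & b) = 0000000000001111
  (c | d) = 0111011101110111
  ~b = 1111000011110000
  ((c | d) | ~b) = 1111011111110111
  ((a & b) & ((c | d) | ~b)) = 0000000000000111
  ((b & ~c) & ((a & b) & ((c | d) | ~b))) = 0000000000000100
  ((~d & ~c) | ((b & ~c) & ((a & b) & ((c | d) | ~b)))) = 1000100010001100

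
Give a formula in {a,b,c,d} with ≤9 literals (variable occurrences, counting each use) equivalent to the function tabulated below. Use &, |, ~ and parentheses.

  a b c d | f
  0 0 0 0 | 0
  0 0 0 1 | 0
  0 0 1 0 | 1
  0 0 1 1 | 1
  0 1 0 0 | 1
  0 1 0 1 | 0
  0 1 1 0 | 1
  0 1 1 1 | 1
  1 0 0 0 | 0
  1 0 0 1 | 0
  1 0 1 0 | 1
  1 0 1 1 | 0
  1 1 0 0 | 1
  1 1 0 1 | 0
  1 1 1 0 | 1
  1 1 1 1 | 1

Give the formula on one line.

((((b & ~c) & ~d) | c) & (~d | (b | ~a)))

  ~c = 1100110011001100
  (b & ~c) = 0000110000001100
  ~d = 1010101010101010
  ((b & ~c) & ~d) = 0000100000001000
  (((b & ~c) & ~d) | c) = 0011101100111011
  ~a = 1111111100000000
  (b | ~a) = 1111111100001111
  (~d | (b | ~a)) = 1111111110101111
  ((((b & ~c) & ~d) | c) & (~d | (b | ~a))) = 0011101100101011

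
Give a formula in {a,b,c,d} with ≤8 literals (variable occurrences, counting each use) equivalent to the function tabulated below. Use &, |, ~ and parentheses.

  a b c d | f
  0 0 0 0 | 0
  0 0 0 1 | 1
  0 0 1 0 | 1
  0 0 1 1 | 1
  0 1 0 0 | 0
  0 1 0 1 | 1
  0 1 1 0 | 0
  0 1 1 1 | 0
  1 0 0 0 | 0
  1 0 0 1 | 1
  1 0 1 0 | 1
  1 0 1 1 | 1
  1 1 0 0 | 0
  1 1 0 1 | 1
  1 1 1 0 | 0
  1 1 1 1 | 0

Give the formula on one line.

  ~b = 1111000011110000
  ~c = 1100110011001100
  (~c & d) = 0100010001000100
  (~b | (~c & d)) = 1111010011110100
  (d | c) = 0111011101110111
  (b | (d | c)) = 0111111101111111
  ((~b | (~c & d)) & (b | (d | c))) = 0111010001110100

((~b | (~c & d)) & (b | (d | c)))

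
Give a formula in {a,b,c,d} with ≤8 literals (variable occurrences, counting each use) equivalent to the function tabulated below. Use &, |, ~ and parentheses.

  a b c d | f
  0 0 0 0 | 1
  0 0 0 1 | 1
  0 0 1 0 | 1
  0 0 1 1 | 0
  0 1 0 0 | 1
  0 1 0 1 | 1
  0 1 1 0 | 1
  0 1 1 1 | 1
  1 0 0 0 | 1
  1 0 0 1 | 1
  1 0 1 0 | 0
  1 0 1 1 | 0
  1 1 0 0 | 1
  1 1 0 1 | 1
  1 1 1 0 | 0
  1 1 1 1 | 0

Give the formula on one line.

  ~d = 1010101010101010
  ~a = 1111111100000000
  (~d & ~a) = 1010101000000000
  ~c = 1100110011001100
  (b | ~c) = 1100111111001111
  ((~d & ~a) | (b | ~c)) = 1110111111001111
  (~c | ~a) = 1111111111001100
  (((~d & ~a) | (b | ~c)) & (~c | ~a)) = 1110111111001100

(((~d & ~a) | (b | ~c)) & (~c | ~a))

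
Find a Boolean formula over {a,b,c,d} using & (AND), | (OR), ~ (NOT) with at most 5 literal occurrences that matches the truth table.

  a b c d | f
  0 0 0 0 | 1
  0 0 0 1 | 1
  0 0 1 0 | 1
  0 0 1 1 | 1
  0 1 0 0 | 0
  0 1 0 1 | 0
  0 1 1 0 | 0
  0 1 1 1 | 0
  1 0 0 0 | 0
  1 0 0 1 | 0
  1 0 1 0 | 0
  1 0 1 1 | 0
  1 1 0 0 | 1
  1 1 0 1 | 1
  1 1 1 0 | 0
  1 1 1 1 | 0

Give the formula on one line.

((a | ~b) & ((~c & b) | ~a))

  ~b = 1111000011110000
  (a | ~b) = 1111000011111111
  ~c = 1100110011001100
  (~c & b) = 0000110000001100
  ~a = 1111111100000000
  ((~c & b) | ~a) = 1111111100001100
  ((a | ~b) & ((~c & b) | ~a)) = 1111000000001100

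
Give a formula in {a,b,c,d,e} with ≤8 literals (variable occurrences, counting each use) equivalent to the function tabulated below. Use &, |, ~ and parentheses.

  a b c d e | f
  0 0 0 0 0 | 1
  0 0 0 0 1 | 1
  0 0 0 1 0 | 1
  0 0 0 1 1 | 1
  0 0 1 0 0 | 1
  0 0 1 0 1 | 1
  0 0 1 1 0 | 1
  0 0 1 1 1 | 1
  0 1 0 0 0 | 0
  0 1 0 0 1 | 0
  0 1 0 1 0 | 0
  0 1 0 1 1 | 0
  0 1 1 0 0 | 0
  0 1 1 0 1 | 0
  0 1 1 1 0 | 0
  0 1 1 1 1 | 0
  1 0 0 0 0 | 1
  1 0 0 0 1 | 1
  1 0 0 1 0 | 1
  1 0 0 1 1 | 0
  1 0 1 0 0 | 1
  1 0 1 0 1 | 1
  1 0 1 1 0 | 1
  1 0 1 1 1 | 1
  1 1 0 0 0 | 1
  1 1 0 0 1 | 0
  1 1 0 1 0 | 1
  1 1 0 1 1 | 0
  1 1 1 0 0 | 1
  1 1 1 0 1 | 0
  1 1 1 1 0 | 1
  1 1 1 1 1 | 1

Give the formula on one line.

((~b & (~a | ~d)) | (a & ((d & c) | ~e)))

  ~b = 11111111000000001111111100000000
  ~a = 11111111111111110000000000000000
  ~d = 11001100110011001100110011001100
  (~a | ~d) = 11111111111111111100110011001100
  (~b & (~a | ~d)) = 11111111000000001100110000000000
  (d & c) = 00000011000000110000001100000011
  ~e = 10101010101010101010101010101010
  ((d & c) | ~e) = 10101011101010111010101110101011
  (a & ((d & c) | ~e)) = 00000000000000001010101110101011
  ((~b & (~a | ~d)) | (a & ((d & c) | ~e))) = 11111111000000001110111110101011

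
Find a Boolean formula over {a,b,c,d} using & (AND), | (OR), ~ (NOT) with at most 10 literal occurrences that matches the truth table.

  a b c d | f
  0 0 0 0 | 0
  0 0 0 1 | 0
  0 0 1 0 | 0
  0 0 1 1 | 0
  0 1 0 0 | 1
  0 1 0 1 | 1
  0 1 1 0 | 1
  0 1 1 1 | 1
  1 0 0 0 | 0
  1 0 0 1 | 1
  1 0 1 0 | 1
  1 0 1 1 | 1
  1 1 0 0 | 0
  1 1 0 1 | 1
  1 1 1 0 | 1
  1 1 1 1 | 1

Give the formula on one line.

((b | a) & (((a | ~b) & (d | c)) | (d | ~a)))

  (b | a) = 0000111111111111
  ~b = 1111000011110000
  (a | ~b) = 1111000011111111
  (d | c) = 0111011101110111
  ((a | ~b) & (d | c)) = 0111000001110111
  ~a = 1111111100000000
  (d | ~a) = 1111111101010101
  (((a | ~b) & (d | c)) | (d | ~a)) = 1111111101110111
  ((b | a) & (((a | ~b) & (d | c)) | (d | ~a))) = 0000111101110111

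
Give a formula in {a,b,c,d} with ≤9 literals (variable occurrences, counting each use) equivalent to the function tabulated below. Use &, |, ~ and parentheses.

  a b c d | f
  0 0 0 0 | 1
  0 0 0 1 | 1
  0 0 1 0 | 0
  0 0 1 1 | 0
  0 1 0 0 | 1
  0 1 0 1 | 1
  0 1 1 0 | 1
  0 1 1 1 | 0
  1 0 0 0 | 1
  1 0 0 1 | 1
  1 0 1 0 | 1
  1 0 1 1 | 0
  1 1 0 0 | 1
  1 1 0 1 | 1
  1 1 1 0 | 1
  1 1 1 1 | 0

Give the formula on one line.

(((((d | (~c | (b | a))) & ~d) & (c | ~a)) & c) | ~c)

  ~c = 1100110011001100
  (b | a) = 0000111111111111
  (~c | (b | a)) = 1100111111111111
  (d | (~c | (b | a))) = 1101111111111111
  ~d = 1010101010101010
  ((d | (~c | (b | a))) & ~d) = 1000101010101010
  ~a = 1111111100000000
  (c | ~a) = 1111111100110011
  (((d | (~c | (b | a))) & ~d) & (c | ~a)) = 1000101000100010
  ((((d | (~c | (b | a))) & ~d) & (c | ~a)) & c) = 0000001000100010
  (((((d | (~c | (b | a))) & ~d) & (c | ~a)) & c) | ~c) = 1100111011101110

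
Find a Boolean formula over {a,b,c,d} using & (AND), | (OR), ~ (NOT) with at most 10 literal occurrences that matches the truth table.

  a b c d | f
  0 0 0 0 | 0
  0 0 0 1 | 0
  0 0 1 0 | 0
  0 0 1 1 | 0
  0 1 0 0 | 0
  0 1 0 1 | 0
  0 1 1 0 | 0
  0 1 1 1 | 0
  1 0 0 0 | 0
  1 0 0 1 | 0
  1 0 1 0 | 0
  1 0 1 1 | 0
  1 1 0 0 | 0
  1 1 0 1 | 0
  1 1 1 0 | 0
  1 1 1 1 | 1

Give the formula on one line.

((d & (b & c)) & ((b | (d | ~c)) & a))

  (b & c) = 0000001100000011
  (d & (b & c)) = 0000000100000001
  ~c = 1100110011001100
  (d | ~c) = 1101110111011101
  (b | (d | ~c)) = 1101111111011111
  ((b | (d | ~c)) & a) = 0000000011011111
  ((d & (b & c)) & ((b | (d | ~c)) & a)) = 0000000000000001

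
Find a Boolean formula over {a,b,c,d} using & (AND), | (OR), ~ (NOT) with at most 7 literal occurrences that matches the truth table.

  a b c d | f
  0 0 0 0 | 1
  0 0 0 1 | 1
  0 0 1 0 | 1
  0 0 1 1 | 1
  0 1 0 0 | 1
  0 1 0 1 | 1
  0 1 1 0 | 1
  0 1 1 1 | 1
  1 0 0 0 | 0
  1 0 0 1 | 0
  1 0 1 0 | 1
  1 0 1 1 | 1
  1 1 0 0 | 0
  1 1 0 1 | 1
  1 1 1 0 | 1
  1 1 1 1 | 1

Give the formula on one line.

((d & (b | (~d & ~b))) | (~a | c))

  ~d = 1010101010101010
  ~b = 1111000011110000
  (~d & ~b) = 1010000010100000
  (b | (~d & ~b)) = 1010111110101111
  (d & (b | (~d & ~b))) = 0000010100000101
  ~a = 1111111100000000
  (~a | c) = 1111111100110011
  ((d & (b | (~d & ~b))) | (~a | c)) = 1111111100110111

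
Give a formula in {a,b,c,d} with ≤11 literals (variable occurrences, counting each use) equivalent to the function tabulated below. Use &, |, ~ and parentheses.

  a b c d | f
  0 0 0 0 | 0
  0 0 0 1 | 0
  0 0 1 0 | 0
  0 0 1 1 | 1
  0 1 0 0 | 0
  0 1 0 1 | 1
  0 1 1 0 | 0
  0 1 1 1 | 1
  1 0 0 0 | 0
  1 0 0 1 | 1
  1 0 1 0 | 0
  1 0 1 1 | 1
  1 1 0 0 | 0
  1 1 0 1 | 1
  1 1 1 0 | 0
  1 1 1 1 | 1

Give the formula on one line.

(d & (((b & ~a) | a) | (c & ((d | a) & ~b))))

  ~a = 1111111100000000
  (b & ~a) = 0000111100000000
  ((b & ~a) | a) = 0000111111111111
  (d | a) = 0101010111111111
  ~b = 1111000011110000
  ((d | a) & ~b) = 0101000011110000
  (c & ((d | a) & ~b)) = 0001000000110000
  (((b & ~a) | a) | (c & ((d | a) & ~b))) = 0001111111111111
  (d & (((b & ~a) | a) | (c & ((d | a) & ~b)))) = 0001010101010101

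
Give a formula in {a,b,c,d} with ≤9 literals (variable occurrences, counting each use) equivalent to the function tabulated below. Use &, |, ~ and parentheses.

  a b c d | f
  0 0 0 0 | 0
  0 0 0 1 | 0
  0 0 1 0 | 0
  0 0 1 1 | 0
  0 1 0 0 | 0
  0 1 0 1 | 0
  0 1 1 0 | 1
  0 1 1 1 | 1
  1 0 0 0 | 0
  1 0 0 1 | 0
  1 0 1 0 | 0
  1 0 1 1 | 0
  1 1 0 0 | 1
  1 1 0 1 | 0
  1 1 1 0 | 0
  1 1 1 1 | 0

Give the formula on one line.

(((~c & b) | ~a) & ((((~d & a) & b) | c) & b))

  ~c = 1100110011001100
  (~c & b) = 0000110000001100
  ~a = 1111111100000000
  ((~c & b) | ~a) = 1111111100001100
  ~d = 1010101010101010
  (~d & a) = 0000000010101010
  ((~d & a) & b) = 0000000000001010
  (((~d & a) & b) | c) = 0011001100111011
  ((((~d & a) & b) | c) & b) = 0000001100001011
  (((~c & b) | ~a) & ((((~d & a) & b) | c) & b)) = 0000001100001000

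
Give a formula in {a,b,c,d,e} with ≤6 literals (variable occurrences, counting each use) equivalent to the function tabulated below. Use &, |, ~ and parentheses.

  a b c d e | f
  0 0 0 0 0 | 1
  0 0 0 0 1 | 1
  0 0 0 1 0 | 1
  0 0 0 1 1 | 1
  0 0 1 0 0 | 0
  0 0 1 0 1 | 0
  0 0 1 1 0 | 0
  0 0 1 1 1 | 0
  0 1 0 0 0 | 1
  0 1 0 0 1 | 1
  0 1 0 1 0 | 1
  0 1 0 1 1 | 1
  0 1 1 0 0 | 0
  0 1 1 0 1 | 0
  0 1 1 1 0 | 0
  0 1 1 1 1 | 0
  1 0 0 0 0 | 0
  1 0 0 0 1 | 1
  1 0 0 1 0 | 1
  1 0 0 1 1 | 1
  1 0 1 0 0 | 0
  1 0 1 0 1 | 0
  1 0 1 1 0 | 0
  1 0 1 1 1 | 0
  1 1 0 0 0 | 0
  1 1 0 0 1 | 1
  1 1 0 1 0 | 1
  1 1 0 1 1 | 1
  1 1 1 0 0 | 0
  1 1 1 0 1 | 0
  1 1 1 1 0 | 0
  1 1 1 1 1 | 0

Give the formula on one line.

  ~a = 11111111111111110000000000000000
  (d | e) = 01110111011101110111011101110111
  (~a | (d | e)) = 11111111111111110111011101110111
  ~c = 11110000111100001111000011110000
  ((~a | (d | e)) & ~c) = 11110000111100000111000001110000

((~a | (d | e)) & ~c)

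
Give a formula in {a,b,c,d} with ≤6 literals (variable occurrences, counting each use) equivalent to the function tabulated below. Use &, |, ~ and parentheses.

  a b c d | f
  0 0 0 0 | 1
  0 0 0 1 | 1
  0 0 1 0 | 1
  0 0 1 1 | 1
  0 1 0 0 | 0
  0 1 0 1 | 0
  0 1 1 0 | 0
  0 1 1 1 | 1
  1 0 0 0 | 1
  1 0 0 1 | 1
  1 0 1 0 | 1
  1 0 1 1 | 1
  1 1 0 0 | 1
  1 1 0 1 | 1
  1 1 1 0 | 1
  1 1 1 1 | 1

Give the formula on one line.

  ~a = 1111111100000000
  (~a | b) = 1111111100001111
  ((~a | b) & c) = 0011001100000011
  (((~a | b) & c) & d) = 0001000100000001
  ~b = 1111000011110000
  (~b | a) = 1111000011111111
  ((((~a | b) & c) & d) | (~b | a)) = 1111000111111111

((((~a | b) & c) & d) | (~b | a))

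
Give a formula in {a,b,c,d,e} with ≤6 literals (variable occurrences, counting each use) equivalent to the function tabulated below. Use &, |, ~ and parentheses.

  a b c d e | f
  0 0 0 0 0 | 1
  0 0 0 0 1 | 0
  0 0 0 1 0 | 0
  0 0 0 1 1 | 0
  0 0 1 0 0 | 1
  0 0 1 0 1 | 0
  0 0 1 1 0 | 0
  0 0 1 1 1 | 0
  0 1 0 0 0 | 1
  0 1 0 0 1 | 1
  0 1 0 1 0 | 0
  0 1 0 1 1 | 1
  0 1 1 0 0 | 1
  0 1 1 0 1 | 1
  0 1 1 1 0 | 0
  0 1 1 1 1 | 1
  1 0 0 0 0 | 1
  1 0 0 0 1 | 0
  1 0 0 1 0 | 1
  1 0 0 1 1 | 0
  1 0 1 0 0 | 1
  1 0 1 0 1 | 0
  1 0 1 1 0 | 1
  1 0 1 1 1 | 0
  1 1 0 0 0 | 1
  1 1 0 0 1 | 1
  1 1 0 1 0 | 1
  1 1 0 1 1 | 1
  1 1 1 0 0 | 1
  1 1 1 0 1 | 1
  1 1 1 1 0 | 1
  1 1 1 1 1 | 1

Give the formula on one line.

((b | ~e) & ((a | e) | ~d))

  ~e = 10101010101010101010101010101010
  (b | ~e) = 10101010111111111010101011111111
  (a | e) = 01010101010101011111111111111111
  ~d = 11001100110011001100110011001100
  ((a | e) | ~d) = 11011101110111011111111111111111
  ((b | ~e) & ((a | e) | ~d)) = 10001000110111011010101011111111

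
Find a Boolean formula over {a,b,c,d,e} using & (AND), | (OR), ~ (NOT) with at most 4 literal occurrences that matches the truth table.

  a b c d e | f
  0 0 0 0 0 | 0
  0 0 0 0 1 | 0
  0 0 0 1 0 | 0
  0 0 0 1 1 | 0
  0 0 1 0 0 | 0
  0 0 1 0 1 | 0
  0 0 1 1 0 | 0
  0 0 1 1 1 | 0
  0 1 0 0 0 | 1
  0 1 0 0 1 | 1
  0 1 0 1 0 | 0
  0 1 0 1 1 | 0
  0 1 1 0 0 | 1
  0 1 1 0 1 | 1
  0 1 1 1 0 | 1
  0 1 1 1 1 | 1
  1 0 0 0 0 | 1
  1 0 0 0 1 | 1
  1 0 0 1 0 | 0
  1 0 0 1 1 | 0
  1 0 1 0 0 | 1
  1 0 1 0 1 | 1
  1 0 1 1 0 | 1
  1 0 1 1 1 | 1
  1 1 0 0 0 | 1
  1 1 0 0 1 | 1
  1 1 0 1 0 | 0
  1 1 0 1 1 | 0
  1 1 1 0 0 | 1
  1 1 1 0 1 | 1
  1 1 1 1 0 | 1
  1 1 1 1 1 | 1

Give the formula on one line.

((~d | c) & (b | a))

  ~d = 11001100110011001100110011001100
  (~d | c) = 11001111110011111100111111001111
  (b | a) = 00000000111111111111111111111111
  ((~d | c) & (b | a)) = 00000000110011111100111111001111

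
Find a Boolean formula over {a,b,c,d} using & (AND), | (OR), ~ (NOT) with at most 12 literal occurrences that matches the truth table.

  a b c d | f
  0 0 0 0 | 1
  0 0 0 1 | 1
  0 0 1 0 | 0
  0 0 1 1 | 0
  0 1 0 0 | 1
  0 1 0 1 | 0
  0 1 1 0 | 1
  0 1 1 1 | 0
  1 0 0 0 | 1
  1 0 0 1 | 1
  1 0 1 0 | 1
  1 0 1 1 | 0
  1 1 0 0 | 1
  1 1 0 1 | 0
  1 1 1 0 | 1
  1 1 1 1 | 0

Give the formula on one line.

  ~d = 1010101010101010
  (a | b) = 0000111111111111
  (~d & (a | b)) = 0000101010101010
  (b | c) = 0011111100111111
  ((~d & (a | b)) & (b | c)) = 0000101000101010
  ~c = 1100110011001100
  (~d & ~c) = 1000100010001000
  ~b = 1111000011110000
  (~b & ~c) = 1100000011000000
  ((~d & ~c) | (~b & ~c)) = 1100100011001000
  (((~d & (a | b)) & (b | c)) | ((~d & ~c) | (~b & ~c))) = 1100101011101010

(((~d & (a | b)) & (b | c)) | ((~d & ~c) | (~b & ~c)))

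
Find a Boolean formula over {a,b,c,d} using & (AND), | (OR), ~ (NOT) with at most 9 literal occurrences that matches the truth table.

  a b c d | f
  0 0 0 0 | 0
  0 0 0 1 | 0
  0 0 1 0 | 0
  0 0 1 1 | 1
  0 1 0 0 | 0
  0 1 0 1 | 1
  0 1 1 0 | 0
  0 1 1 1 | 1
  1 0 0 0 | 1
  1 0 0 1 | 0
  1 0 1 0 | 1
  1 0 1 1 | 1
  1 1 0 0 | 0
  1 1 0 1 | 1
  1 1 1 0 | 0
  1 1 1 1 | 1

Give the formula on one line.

(((~d | b) | c) & (d | ((d | ~b) & a)))

  ~d = 1010101010101010
  (~d | b) = 1010111110101111
  ((~d | b) | c) = 1011111110111111
  ~b = 1111000011110000
  (d | ~b) = 1111010111110101
  ((d | ~b) & a) = 0000000011110101
  (d | ((d | ~b) & a)) = 0101010111110101
  (((~d | b) | c) & (d | ((d | ~b) & a))) = 0001010110110101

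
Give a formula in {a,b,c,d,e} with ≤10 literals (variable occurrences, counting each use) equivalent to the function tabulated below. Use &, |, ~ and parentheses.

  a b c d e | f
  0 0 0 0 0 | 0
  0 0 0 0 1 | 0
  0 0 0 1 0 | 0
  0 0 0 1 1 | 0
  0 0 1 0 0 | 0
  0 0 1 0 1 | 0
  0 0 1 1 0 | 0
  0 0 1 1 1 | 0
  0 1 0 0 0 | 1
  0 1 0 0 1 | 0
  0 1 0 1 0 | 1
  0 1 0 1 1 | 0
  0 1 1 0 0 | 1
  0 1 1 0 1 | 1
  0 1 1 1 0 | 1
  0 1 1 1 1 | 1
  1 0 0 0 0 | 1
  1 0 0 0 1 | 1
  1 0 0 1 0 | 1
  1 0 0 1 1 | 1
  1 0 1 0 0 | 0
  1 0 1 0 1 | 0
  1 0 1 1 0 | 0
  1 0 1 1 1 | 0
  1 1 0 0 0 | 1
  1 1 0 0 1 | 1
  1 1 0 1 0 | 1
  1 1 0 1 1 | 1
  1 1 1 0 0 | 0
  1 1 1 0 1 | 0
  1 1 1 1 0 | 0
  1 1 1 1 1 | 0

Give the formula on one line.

(((~b | (~a | ~c)) & ((~e | (c | a)) & b)) | (~c & a))

  ~b = 11111111000000001111111100000000
  ~a = 11111111111111110000000000000000
  ~c = 11110000111100001111000011110000
  (~a | ~c) = 11111111111111111111000011110000
  (~b | (~a | ~c)) = 11111111111111111111111111110000
  ~e = 10101010101010101010101010101010
  (c | a) = 00001111000011111111111111111111
  (~e | (c | a)) = 10101111101011111111111111111111
  ((~e | (c | a)) & b) = 00000000101011110000000011111111
  ((~b | (~a | ~c)) & ((~e | (c | a)) & b)) = 00000000101011110000000011110000
  (~c & a) = 00000000000000001111000011110000
  (((~b | (~a | ~c)) & ((~e | (c | a)) & b)) | (~c & a)) = 00000000101011111111000011110000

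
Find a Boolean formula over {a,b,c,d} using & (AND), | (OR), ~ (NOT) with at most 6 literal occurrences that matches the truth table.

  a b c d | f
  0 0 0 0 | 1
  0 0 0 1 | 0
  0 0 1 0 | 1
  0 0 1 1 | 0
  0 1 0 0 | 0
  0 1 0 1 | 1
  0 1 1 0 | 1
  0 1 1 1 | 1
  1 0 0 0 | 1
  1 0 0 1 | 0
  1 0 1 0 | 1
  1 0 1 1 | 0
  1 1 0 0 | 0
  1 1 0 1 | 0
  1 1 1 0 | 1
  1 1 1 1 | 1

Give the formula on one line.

  ~d = 1010101010101010
  (b | ~d) = 1010111110101111
  ~b = 1111000011110000
  (c | ~b) = 1111001111110011
  ~a = 1111111100000000
  (d & ~a) = 0101010100000000
  ((c | ~b) | (d & ~a)) = 1111011111110011
  ((b | ~d) & ((c | ~b) | (d & ~a))) = 1010011110100011

((b | ~d) & ((c | ~b) | (d & ~a)))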